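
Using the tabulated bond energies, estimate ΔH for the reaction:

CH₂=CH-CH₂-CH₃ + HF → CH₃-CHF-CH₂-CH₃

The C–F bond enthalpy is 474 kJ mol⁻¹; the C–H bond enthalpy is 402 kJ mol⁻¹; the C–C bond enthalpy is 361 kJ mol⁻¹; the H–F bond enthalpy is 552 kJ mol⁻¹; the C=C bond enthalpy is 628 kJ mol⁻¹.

Bonds broken (reactants):
  C–C: 2 × 361 = 722
  C–H: 8 × 402 = 3216
  C=C: 1 × 628 = 628
  H–F: 1 × 552 = 552
  Σ(broken) = 5118 kJ
Bonds formed (products):
  C–C: 3 × 361 = 1083
  C–F: 1 × 474 = 474
  C–H: 9 × 402 = 3618
  Σ(formed) = 5175 kJ
ΔH = Σ(broken) − Σ(formed) = 5118 − 5175 = −57 kJ

ΔH ≈ −57 kJ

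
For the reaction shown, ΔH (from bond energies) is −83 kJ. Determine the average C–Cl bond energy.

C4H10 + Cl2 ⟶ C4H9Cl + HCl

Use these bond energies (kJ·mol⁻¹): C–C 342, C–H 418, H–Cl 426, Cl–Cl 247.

D(C–Cl) ≈ 322 kJ/mol

Let D be the C–Cl bond energy.
Σ(broken) = 3×342 + 10×418 + 1×247 = 5453
Σ(formed) = 3×342 + 1×D + 9×418 + 1×426 = 5214 + D
ΔH = Σ(broken) − Σ(formed) = (5453) − (5214 + D) = +239 − D
Setting this equal to −83 kJ gives D = 322 kJ/mol.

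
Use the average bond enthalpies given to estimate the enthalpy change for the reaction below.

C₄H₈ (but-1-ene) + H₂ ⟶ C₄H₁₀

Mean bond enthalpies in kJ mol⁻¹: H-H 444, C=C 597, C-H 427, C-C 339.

ΔH ≈ −152 kJ

Bonds broken (reactants):
  C-C: 2 × 339 = 678
  C-H: 8 × 427 = 3416
  C=C: 1 × 597 = 597
  H-H: 1 × 444 = 444
  Σ(broken) = 5135 kJ
Bonds formed (products):
  C-C: 3 × 339 = 1017
  C-H: 10 × 427 = 4270
  Σ(formed) = 5287 kJ
ΔH = Σ(broken) − Σ(formed) = 5135 − 5287 = −152 kJ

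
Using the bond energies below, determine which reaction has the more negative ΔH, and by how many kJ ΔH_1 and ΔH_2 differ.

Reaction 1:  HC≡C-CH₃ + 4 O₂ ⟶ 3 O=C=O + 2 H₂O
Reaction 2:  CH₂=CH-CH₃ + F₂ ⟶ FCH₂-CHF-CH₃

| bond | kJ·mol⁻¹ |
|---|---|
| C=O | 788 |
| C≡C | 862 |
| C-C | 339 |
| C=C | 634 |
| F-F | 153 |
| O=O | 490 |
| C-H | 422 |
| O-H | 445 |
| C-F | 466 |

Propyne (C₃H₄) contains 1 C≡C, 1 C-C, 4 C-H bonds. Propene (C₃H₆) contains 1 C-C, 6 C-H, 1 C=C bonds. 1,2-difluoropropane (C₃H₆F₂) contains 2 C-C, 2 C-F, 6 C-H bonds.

Reaction 1, by 1175 kJ

Reaction 1:
  Bonds broken (reactants):
    C≡C: 1 × 862 = 862
    C-C: 1 × 339 = 339
    C-H: 4 × 422 = 1688
    O=O: 4 × 490 = 1960
    Σ(broken) = 4849 kJ
  Bonds formed (products):
    C=O: 6 × 788 = 4728
    O-H: 4 × 445 = 1780
    Σ(formed) = 6508 kJ
  ΔH_1 = 4849 − 6508 = −1659 kJ
Reaction 2:
  Bonds broken (reactants):
    C-C: 1 × 339 = 339
    C-H: 6 × 422 = 2532
    C=C: 1 × 634 = 634
    F-F: 1 × 153 = 153
    Σ(broken) = 3658 kJ
  Bonds formed (products):
    C-C: 2 × 339 = 678
    C-F: 2 × 466 = 932
    C-H: 6 × 422 = 2532
    Σ(formed) = 4142 kJ
  ΔH_2 = 3658 − 4142 = −484 kJ
ΔH_1 − ΔH_2 = −1175 kJ, so reaction 1 has the more negative ΔH; |ΔH_1 − ΔH_2| = 1175 kJ.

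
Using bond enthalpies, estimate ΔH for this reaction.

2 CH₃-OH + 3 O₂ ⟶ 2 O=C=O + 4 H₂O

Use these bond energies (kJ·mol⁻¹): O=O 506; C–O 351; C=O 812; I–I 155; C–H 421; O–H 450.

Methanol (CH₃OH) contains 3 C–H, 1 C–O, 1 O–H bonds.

ΔH ≈ −1202 kJ

Bonds broken (reactants):
  C–H: 6 × 421 = 2526
  C–O: 2 × 351 = 702
  O–H: 2 × 450 = 900
  O=O: 3 × 506 = 1518
  Σ(broken) = 5646 kJ
Bonds formed (products):
  C=O: 4 × 812 = 3248
  O–H: 8 × 450 = 3600
  Σ(formed) = 6848 kJ
ΔH = Σ(broken) − Σ(formed) = 5646 − 6848 = −1202 kJ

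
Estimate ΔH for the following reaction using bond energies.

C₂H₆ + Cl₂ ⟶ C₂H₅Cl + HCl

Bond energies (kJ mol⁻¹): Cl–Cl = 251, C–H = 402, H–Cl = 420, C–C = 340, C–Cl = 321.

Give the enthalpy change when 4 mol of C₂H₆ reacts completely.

Bonds broken (reactants):
  C–C: 1 × 340 = 340
  C–H: 6 × 402 = 2412
  Cl–Cl: 1 × 251 = 251
  Σ(broken) = 3003 kJ
Bonds formed (products):
  C–C: 1 × 340 = 340
  C–Cl: 1 × 321 = 321
  C–H: 5 × 402 = 2010
  H–Cl: 1 × 420 = 420
  Σ(formed) = 3091 kJ
ΔH = Σ(broken) − Σ(formed) = 3003 − 3091 = −88 kJ
For 4× the reaction as written: 4 × (−88) = −352 kJ

ΔH = −352 kJ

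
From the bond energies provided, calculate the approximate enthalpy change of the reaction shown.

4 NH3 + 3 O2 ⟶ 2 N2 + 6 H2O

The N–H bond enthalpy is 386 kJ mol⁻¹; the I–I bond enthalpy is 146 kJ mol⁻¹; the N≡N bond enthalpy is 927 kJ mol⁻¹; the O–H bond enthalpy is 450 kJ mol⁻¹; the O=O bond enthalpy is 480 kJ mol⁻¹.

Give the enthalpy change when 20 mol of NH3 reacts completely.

Bonds broken (reactants):
  N–H: 12 × 386 = 4632
  O=O: 3 × 480 = 1440
  Σ(broken) = 6072 kJ
Bonds formed (products):
  N≡N: 2 × 927 = 1854
  O–H: 12 × 450 = 5400
  Σ(formed) = 7254 kJ
ΔH = Σ(broken) − Σ(formed) = 6072 − 7254 = −1182 kJ
For 5× the reaction as written: 5 × (−1182) = −5910 kJ

ΔH = −5910 kJ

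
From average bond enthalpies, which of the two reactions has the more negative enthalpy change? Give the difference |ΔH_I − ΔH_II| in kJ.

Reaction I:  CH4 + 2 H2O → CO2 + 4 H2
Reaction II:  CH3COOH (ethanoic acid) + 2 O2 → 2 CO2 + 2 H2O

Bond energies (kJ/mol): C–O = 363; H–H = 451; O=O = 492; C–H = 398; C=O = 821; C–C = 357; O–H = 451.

Reaction II, by 868 kJ

Reaction I:
  Bonds broken (reactants):
    C–H: 4 × 398 = 1592
    O–H: 4 × 451 = 1804
    Σ(broken) = 3396 kJ
  Bonds formed (products):
    C=O: 2 × 821 = 1642
    H–H: 4 × 451 = 1804
    Σ(formed) = 3446 kJ
  ΔH_I = 3396 − 3446 = −50 kJ
Reaction II:
  Bonds broken (reactants):
    C–C: 1 × 357 = 357
    C–H: 3 × 398 = 1194
    C–O: 1 × 363 = 363
    C=O: 1 × 821 = 821
    O–H: 1 × 451 = 451
    O=O: 2 × 492 = 984
    Σ(broken) = 4170 kJ
  Bonds formed (products):
    C=O: 4 × 821 = 3284
    O–H: 4 × 451 = 1804
    Σ(formed) = 5088 kJ
  ΔH_II = 4170 − 5088 = −918 kJ
ΔH_I − ΔH_II = +868 kJ, so reaction II has the more negative ΔH; |ΔH_I − ΔH_II| = 868 kJ.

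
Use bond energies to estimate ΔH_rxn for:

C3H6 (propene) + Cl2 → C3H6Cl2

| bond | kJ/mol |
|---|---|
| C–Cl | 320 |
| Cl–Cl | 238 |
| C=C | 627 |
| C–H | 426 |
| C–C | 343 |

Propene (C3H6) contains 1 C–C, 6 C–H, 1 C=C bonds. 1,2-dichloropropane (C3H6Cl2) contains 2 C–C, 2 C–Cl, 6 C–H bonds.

ΔH ≈ −118 kJ

Bonds broken (reactants):
  C–C: 1 × 343 = 343
  C–H: 6 × 426 = 2556
  C=C: 1 × 627 = 627
  Cl–Cl: 1 × 238 = 238
  Σ(broken) = 3764 kJ
Bonds formed (products):
  C–C: 2 × 343 = 686
  C–Cl: 2 × 320 = 640
  C–H: 6 × 426 = 2556
  Σ(formed) = 3882 kJ
ΔH = Σ(broken) − Σ(formed) = 3764 − 3882 = −118 kJ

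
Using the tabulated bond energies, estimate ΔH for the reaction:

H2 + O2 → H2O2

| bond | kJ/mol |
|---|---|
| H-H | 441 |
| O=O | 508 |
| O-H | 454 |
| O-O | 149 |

ΔH ≈ −108 kJ

Bonds broken (reactants):
  H-H: 1 × 441 = 441
  O=O: 1 × 508 = 508
  Σ(broken) = 949 kJ
Bonds formed (products):
  O-H: 2 × 454 = 908
  O-O: 1 × 149 = 149
  Σ(formed) = 1057 kJ
ΔH = Σ(broken) − Σ(formed) = 949 − 1057 = −108 kJ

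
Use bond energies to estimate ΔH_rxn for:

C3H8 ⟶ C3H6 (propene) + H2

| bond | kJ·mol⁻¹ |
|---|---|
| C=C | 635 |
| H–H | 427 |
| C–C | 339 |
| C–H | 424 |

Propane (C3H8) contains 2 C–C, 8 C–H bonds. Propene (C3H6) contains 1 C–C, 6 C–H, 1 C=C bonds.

Bonds broken (reactants):
  C–C: 2 × 339 = 678
  C–H: 8 × 424 = 3392
  Σ(broken) = 4070 kJ
Bonds formed (products):
  C–C: 1 × 339 = 339
  C–H: 6 × 424 = 2544
  C=C: 1 × 635 = 635
  H–H: 1 × 427 = 427
  Σ(formed) = 3945 kJ
ΔH = Σ(broken) − Σ(formed) = 4070 − 3945 = +125 kJ

ΔH ≈ +125 kJ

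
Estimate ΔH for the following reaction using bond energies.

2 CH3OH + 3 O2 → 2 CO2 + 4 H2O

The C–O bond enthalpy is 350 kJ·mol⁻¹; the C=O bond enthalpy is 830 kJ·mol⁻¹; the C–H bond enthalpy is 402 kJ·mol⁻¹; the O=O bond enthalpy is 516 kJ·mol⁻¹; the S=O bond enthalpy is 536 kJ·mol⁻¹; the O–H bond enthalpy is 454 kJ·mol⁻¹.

Bonds broken (reactants):
  C–H: 6 × 402 = 2412
  C–O: 2 × 350 = 700
  O–H: 2 × 454 = 908
  O=O: 3 × 516 = 1548
  Σ(broken) = 5568 kJ
Bonds formed (products):
  C=O: 4 × 830 = 3320
  O–H: 8 × 454 = 3632
  Σ(formed) = 6952 kJ
ΔH = Σ(broken) − Σ(formed) = 5568 − 6952 = −1384 kJ

ΔH ≈ −1384 kJ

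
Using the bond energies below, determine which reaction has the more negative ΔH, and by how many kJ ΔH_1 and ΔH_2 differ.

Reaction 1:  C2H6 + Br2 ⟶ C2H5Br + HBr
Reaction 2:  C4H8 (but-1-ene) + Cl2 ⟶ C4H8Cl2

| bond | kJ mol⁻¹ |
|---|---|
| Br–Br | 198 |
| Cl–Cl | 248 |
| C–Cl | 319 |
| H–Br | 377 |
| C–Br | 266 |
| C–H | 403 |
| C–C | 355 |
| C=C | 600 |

Reaction 1:
  Bonds broken (reactants):
    Br–Br: 1 × 198 = 198
    C–C: 1 × 355 = 355
    C–H: 6 × 403 = 2418
    Σ(broken) = 2971 kJ
  Bonds formed (products):
    C–Br: 1 × 266 = 266
    C–C: 1 × 355 = 355
    C–H: 5 × 403 = 2015
    H–Br: 1 × 377 = 377
    Σ(formed) = 3013 kJ
  ΔH_1 = 2971 − 3013 = −42 kJ
Reaction 2:
  Bonds broken (reactants):
    C–C: 2 × 355 = 710
    C–H: 8 × 403 = 3224
    C=C: 1 × 600 = 600
    Cl–Cl: 1 × 248 = 248
    Σ(broken) = 4782 kJ
  Bonds formed (products):
    C–C: 3 × 355 = 1065
    C–Cl: 2 × 319 = 638
    C–H: 8 × 403 = 3224
    Σ(formed) = 4927 kJ
  ΔH_2 = 4782 − 4927 = −145 kJ
ΔH_1 − ΔH_2 = +103 kJ, so reaction 2 has the more negative ΔH; |ΔH_1 − ΔH_2| = 103 kJ.

Reaction 2, by 103 kJ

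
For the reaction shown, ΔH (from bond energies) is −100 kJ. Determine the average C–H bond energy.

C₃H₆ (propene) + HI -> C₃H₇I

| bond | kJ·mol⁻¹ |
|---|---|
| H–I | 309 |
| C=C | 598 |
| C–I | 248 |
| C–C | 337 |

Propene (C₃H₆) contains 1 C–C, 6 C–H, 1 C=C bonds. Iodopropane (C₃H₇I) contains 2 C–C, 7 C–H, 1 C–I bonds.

D(C–H) ≈ 422 kJ/mol

Let D be the C–H bond energy.
Σ(broken) = 1×337 + 6×D + 1×598 + 1×309 = 1244 + 6D
Σ(formed) = 2×337 + 7×D + 1×248 = 922 + 7D
ΔH = Σ(broken) − Σ(formed) = (1244 + 6D) − (922 + 7D) = +322 − D
Setting this equal to −100 kJ gives D = 422 kJ/mol.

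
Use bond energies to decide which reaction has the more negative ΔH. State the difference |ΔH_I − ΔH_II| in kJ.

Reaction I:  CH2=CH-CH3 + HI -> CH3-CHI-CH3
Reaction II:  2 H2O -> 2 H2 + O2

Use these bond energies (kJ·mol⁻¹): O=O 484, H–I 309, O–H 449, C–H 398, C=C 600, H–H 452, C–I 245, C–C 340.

Reaction I:
  Bonds broken (reactants):
    C–C: 1 × 340 = 340
    C–H: 6 × 398 = 2388
    C=C: 1 × 600 = 600
    H–I: 1 × 309 = 309
    Σ(broken) = 3637 kJ
  Bonds formed (products):
    C–C: 2 × 340 = 680
    C–H: 7 × 398 = 2786
    C–I: 1 × 245 = 245
    Σ(formed) = 3711 kJ
  ΔH_I = 3637 − 3711 = −74 kJ
Reaction II:
  Bonds broken (reactants):
    O–H: 4 × 449 = 1796
    Σ(broken) = 1796 kJ
  Bonds formed (products):
    H–H: 2 × 452 = 904
    O=O: 1 × 484 = 484
    Σ(formed) = 1388 kJ
  ΔH_II = 1796 − 1388 = +408 kJ
ΔH_I − ΔH_II = −482 kJ, so reaction I has the more negative ΔH; |ΔH_I − ΔH_II| = 482 kJ.

Reaction I, by 482 kJ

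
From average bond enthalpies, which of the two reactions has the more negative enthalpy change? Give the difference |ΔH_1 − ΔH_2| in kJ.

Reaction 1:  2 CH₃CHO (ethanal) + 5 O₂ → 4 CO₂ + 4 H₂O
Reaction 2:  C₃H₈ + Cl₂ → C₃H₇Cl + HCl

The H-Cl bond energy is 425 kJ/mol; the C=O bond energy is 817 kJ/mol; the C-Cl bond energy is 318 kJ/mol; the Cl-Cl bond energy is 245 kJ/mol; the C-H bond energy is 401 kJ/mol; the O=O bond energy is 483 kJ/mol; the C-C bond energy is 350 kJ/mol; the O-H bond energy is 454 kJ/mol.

Reaction 1:
  Bonds broken (reactants):
    C-C: 2 × 350 = 700
    C-H: 8 × 401 = 3208
    C=O: 2 × 817 = 1634
    O=O: 5 × 483 = 2415
    Σ(broken) = 7957 kJ
  Bonds formed (products):
    C=O: 8 × 817 = 6536
    O-H: 8 × 454 = 3632
    Σ(formed) = 10168 kJ
  ΔH_1 = 7957 − 10168 = −2211 kJ
Reaction 2:
  Bonds broken (reactants):
    C-C: 2 × 350 = 700
    C-H: 8 × 401 = 3208
    Cl-Cl: 1 × 245 = 245
    Σ(broken) = 4153 kJ
  Bonds formed (products):
    C-C: 2 × 350 = 700
    C-Cl: 1 × 318 = 318
    C-H: 7 × 401 = 2807
    H-Cl: 1 × 425 = 425
    Σ(formed) = 4250 kJ
  ΔH_2 = 4153 − 4250 = −97 kJ
ΔH_1 − ΔH_2 = −2114 kJ, so reaction 1 has the more negative ΔH; |ΔH_1 − ΔH_2| = 2114 kJ.

Reaction 1, by 2114 kJ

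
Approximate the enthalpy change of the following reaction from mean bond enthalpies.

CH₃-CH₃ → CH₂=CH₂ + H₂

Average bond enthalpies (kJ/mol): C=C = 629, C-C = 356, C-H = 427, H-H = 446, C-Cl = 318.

ΔH ≈ +135 kJ

Bonds broken (reactants):
  C-C: 1 × 356 = 356
  C-H: 6 × 427 = 2562
  Σ(broken) = 2918 kJ
Bonds formed (products):
  C-H: 4 × 427 = 1708
  C=C: 1 × 629 = 629
  H-H: 1 × 446 = 446
  Σ(formed) = 2783 kJ
ΔH = Σ(broken) − Σ(formed) = 2918 − 2783 = +135 kJ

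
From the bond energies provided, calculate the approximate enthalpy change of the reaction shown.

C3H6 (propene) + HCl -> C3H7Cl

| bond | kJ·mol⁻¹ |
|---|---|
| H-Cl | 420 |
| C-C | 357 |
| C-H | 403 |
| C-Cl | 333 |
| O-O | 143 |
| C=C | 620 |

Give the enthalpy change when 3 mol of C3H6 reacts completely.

ΔH = −159 kJ

Bonds broken (reactants):
  C-C: 1 × 357 = 357
  C-H: 6 × 403 = 2418
  C=C: 1 × 620 = 620
  H-Cl: 1 × 420 = 420
  Σ(broken) = 3815 kJ
Bonds formed (products):
  C-C: 2 × 357 = 714
  C-Cl: 1 × 333 = 333
  C-H: 7 × 403 = 2821
  Σ(formed) = 3868 kJ
ΔH = Σ(broken) − Σ(formed) = 3815 − 3868 = −53 kJ
For 3× the reaction as written: 3 × (−53) = −159 kJ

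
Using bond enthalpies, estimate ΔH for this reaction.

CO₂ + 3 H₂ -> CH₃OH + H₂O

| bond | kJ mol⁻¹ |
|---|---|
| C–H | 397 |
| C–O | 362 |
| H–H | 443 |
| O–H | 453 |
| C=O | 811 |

ΔH ≈ +39 kJ

Bonds broken (reactants):
  C=O: 2 × 811 = 1622
  H–H: 3 × 443 = 1329
  Σ(broken) = 2951 kJ
Bonds formed (products):
  C–H: 3 × 397 = 1191
  C–O: 1 × 362 = 362
  O–H: 3 × 453 = 1359
  Σ(formed) = 2912 kJ
ΔH = Σ(broken) − Σ(formed) = 2951 − 2912 = +39 kJ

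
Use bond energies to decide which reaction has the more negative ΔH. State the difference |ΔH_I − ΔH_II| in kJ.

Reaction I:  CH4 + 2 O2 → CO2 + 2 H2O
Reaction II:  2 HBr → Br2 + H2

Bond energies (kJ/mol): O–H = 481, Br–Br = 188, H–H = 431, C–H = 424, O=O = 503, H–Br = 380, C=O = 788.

Reaction I:
  Bonds broken (reactants):
    C–H: 4 × 424 = 1696
    O=O: 2 × 503 = 1006
    Σ(broken) = 2702 kJ
  Bonds formed (products):
    C=O: 2 × 788 = 1576
    O–H: 4 × 481 = 1924
    Σ(formed) = 3500 kJ
  ΔH_I = 2702 − 3500 = −798 kJ
Reaction II:
  Bonds broken (reactants):
    H–Br: 2 × 380 = 760
    Σ(broken) = 760 kJ
  Bonds formed (products):
    Br–Br: 1 × 188 = 188
    H–H: 1 × 431 = 431
    Σ(formed) = 619 kJ
  ΔH_II = 760 − 619 = +141 kJ
ΔH_I − ΔH_II = −939 kJ, so reaction I has the more negative ΔH; |ΔH_I − ΔH_II| = 939 kJ.

Reaction I, by 939 kJ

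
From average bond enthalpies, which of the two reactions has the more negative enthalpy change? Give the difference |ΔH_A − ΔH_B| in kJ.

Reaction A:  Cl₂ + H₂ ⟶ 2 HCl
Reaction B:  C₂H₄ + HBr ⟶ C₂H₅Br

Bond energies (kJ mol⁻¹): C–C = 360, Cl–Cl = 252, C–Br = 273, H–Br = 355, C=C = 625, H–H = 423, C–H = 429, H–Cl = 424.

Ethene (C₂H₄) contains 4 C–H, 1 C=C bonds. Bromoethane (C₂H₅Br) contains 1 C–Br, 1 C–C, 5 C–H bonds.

Reaction A:
  Bonds broken (reactants):
    Cl–Cl: 1 × 252 = 252
    H–H: 1 × 423 = 423
    Σ(broken) = 675 kJ
  Bonds formed (products):
    H–Cl: 2 × 424 = 848
    Σ(formed) = 848 kJ
  ΔH_A = 675 − 848 = −173 kJ
Reaction B:
  Bonds broken (reactants):
    C–H: 4 × 429 = 1716
    C=C: 1 × 625 = 625
    H–Br: 1 × 355 = 355
    Σ(broken) = 2696 kJ
  Bonds formed (products):
    C–Br: 1 × 273 = 273
    C–C: 1 × 360 = 360
    C–H: 5 × 429 = 2145
    Σ(formed) = 2778 kJ
  ΔH_B = 2696 − 2778 = −82 kJ
ΔH_A − ΔH_B = −91 kJ, so reaction A has the more negative ΔH; |ΔH_A − ΔH_B| = 91 kJ.

Reaction A, by 91 kJ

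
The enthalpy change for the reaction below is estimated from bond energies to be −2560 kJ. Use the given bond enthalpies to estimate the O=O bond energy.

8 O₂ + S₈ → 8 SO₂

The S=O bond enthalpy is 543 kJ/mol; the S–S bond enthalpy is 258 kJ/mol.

Let D be the O=O bond energy.
Σ(broken) = 8×D + 8×258 = 2064 + 8D
Σ(formed) = 16×543 = 8688
ΔH = Σ(broken) − Σ(formed) = (2064 + 8D) − (8688) = −6624 + 8D
Setting this equal to −2560 kJ gives 8D = 4064, so D = 508 kJ/mol.

D(O=O) ≈ 508 kJ/mol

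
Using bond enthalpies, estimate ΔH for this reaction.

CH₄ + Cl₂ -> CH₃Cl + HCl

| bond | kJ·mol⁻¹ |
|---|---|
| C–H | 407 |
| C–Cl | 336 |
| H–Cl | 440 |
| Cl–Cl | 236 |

ΔH ≈ −133 kJ

Bonds broken (reactants):
  C–H: 4 × 407 = 1628
  Cl–Cl: 1 × 236 = 236
  Σ(broken) = 1864 kJ
Bonds formed (products):
  C–Cl: 1 × 336 = 336
  C–H: 3 × 407 = 1221
  H–Cl: 1 × 440 = 440
  Σ(formed) = 1997 kJ
ΔH = Σ(broken) − Σ(formed) = 1864 − 1997 = −133 kJ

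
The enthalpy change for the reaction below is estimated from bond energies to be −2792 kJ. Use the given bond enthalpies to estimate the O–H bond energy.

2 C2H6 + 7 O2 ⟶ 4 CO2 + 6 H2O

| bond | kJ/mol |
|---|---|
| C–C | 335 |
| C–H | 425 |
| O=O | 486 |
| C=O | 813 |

Let D be the O–H bond energy.
Σ(broken) = 2×335 + 12×425 + 7×486 = 9172
Σ(formed) = 8×813 + 12×D = 6504 + 12D
ΔH = Σ(broken) − Σ(formed) = (9172) − (6504 + 12D) = +2668 − 12D
Setting this equal to −2792 kJ gives 12D = 5460, so D = 455 kJ/mol.

D(O–H) ≈ 455 kJ/mol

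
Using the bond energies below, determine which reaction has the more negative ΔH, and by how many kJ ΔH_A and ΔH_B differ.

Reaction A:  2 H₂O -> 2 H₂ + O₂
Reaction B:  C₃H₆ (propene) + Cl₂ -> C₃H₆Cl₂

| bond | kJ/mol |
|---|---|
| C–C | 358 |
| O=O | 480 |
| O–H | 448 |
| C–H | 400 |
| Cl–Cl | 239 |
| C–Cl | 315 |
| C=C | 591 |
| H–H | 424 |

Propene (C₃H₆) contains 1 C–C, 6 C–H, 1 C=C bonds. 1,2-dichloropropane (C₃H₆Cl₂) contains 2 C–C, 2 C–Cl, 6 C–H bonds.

Reaction B, by 622 kJ

Reaction A:
  Bonds broken (reactants):
    O–H: 4 × 448 = 1792
    Σ(broken) = 1792 kJ
  Bonds formed (products):
    H–H: 2 × 424 = 848
    O=O: 1 × 480 = 480
    Σ(formed) = 1328 kJ
  ΔH_A = 1792 − 1328 = +464 kJ
Reaction B:
  Bonds broken (reactants):
    C–C: 1 × 358 = 358
    C–H: 6 × 400 = 2400
    C=C: 1 × 591 = 591
    Cl–Cl: 1 × 239 = 239
    Σ(broken) = 3588 kJ
  Bonds formed (products):
    C–C: 2 × 358 = 716
    C–Cl: 2 × 315 = 630
    C–H: 6 × 400 = 2400
    Σ(formed) = 3746 kJ
  ΔH_B = 3588 − 3746 = −158 kJ
ΔH_A − ΔH_B = +622 kJ, so reaction B has the more negative ΔH; |ΔH_A − ΔH_B| = 622 kJ.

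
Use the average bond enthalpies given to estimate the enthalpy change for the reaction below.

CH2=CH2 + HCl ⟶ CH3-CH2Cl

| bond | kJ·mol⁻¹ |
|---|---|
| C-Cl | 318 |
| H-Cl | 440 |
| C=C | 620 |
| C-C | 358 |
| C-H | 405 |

Bonds broken (reactants):
  C-H: 4 × 405 = 1620
  C=C: 1 × 620 = 620
  H-Cl: 1 × 440 = 440
  Σ(broken) = 2680 kJ
Bonds formed (products):
  C-C: 1 × 358 = 358
  C-Cl: 1 × 318 = 318
  C-H: 5 × 405 = 2025
  Σ(formed) = 2701 kJ
ΔH = Σ(broken) − Σ(formed) = 2680 − 2701 = −21 kJ

ΔH ≈ −21 kJ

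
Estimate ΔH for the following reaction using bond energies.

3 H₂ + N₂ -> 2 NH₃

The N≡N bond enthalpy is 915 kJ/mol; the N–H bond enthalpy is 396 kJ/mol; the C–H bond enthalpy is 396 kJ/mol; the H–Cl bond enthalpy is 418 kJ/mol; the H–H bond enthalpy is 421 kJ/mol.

Bonds broken (reactants):
  H–H: 3 × 421 = 1263
  N≡N: 1 × 915 = 915
  Σ(broken) = 2178 kJ
Bonds formed (products):
  N–H: 6 × 396 = 2376
  Σ(formed) = 2376 kJ
ΔH = Σ(broken) − Σ(formed) = 2178 − 2376 = −198 kJ

ΔH ≈ −198 kJ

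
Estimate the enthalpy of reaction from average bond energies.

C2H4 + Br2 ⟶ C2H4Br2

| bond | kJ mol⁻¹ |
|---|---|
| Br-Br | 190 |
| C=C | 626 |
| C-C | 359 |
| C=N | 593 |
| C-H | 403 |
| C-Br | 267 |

Bonds broken (reactants):
  Br-Br: 1 × 190 = 190
  C-H: 4 × 403 = 1612
  C=C: 1 × 626 = 626
  Σ(broken) = 2428 kJ
Bonds formed (products):
  C-Br: 2 × 267 = 534
  C-C: 1 × 359 = 359
  C-H: 4 × 403 = 1612
  Σ(formed) = 2505 kJ
ΔH = Σ(broken) − Σ(formed) = 2428 − 2505 = −77 kJ

ΔH ≈ −77 kJ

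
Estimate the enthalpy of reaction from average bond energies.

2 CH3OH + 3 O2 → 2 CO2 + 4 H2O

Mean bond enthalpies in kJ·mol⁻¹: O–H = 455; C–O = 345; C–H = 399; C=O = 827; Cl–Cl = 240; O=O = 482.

Bonds broken (reactants):
  C–H: 6 × 399 = 2394
  C–O: 2 × 345 = 690
  O–H: 2 × 455 = 910
  O=O: 3 × 482 = 1446
  Σ(broken) = 5440 kJ
Bonds formed (products):
  C=O: 4 × 827 = 3308
  O–H: 8 × 455 = 3640
  Σ(formed) = 6948 kJ
ΔH = Σ(broken) − Σ(formed) = 5440 − 6948 = −1508 kJ

ΔH ≈ −1508 kJ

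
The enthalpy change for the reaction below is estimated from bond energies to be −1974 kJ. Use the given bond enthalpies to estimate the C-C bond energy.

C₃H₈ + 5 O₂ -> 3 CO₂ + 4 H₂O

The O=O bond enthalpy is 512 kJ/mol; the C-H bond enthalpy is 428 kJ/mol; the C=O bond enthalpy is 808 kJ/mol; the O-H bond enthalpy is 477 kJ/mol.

D(C-C) ≈ 353 kJ/mol

Let D be the C-C bond energy.
Σ(broken) = 2×D + 8×428 + 5×512 = 5984 + 2D
Σ(formed) = 6×808 + 8×477 = 8664
ΔH = Σ(broken) − Σ(formed) = (5984 + 2D) − (8664) = −2680 + 2D
Setting this equal to −1974 kJ gives 2D = 706, so D = 353 kJ/mol.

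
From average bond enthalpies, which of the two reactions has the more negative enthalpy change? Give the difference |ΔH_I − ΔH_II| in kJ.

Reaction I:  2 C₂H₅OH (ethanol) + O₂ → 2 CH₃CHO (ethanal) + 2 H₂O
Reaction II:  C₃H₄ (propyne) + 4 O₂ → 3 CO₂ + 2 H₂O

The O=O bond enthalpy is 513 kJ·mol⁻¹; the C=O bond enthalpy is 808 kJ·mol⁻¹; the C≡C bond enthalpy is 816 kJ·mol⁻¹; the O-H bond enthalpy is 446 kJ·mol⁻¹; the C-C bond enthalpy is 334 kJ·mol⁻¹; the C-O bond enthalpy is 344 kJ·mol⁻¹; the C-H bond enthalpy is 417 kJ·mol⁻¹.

Reaction II, by 1289 kJ

Reaction I:
  Bonds broken (reactants):
    C-C: 2 × 334 = 668
    C-H: 10 × 417 = 4170
    C-O: 2 × 344 = 688
    O-H: 2 × 446 = 892
    O=O: 1 × 513 = 513
    Σ(broken) = 6931 kJ
  Bonds formed (products):
    C-C: 2 × 334 = 668
    C-H: 8 × 417 = 3336
    C=O: 2 × 808 = 1616
    O-H: 4 × 446 = 1784
    Σ(formed) = 7404 kJ
  ΔH_I = 6931 − 7404 = −473 kJ
Reaction II:
  Bonds broken (reactants):
    C≡C: 1 × 816 = 816
    C-C: 1 × 334 = 334
    C-H: 4 × 417 = 1668
    O=O: 4 × 513 = 2052
    Σ(broken) = 4870 kJ
  Bonds formed (products):
    C=O: 6 × 808 = 4848
    O-H: 4 × 446 = 1784
    Σ(formed) = 6632 kJ
  ΔH_II = 4870 − 6632 = −1762 kJ
ΔH_I − ΔH_II = +1289 kJ, so reaction II has the more negative ΔH; |ΔH_I − ΔH_II| = 1289 kJ.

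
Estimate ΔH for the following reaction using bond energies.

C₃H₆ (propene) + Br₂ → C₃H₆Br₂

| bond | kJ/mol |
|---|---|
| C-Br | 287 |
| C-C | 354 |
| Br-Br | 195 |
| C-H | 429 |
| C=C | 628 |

ΔH ≈ −105 kJ

Bonds broken (reactants):
  Br-Br: 1 × 195 = 195
  C-C: 1 × 354 = 354
  C-H: 6 × 429 = 2574
  C=C: 1 × 628 = 628
  Σ(broken) = 3751 kJ
Bonds formed (products):
  C-Br: 2 × 287 = 574
  C-C: 2 × 354 = 708
  C-H: 6 × 429 = 2574
  Σ(formed) = 3856 kJ
ΔH = Σ(broken) − Σ(formed) = 3751 − 3856 = −105 kJ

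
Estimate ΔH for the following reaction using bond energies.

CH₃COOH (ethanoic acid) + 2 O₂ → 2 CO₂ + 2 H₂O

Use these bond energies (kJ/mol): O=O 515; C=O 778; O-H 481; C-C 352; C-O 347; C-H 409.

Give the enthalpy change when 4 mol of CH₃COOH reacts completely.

ΔH = −3284 kJ

Bonds broken (reactants):
  C-C: 1 × 352 = 352
  C-H: 3 × 409 = 1227
  C-O: 1 × 347 = 347
  C=O: 1 × 778 = 778
  O-H: 1 × 481 = 481
  O=O: 2 × 515 = 1030
  Σ(broken) = 4215 kJ
Bonds formed (products):
  C=O: 4 × 778 = 3112
  O-H: 4 × 481 = 1924
  Σ(formed) = 5036 kJ
ΔH = Σ(broken) − Σ(formed) = 4215 − 5036 = −821 kJ
For 4× the reaction as written: 4 × (−821) = −3284 kJ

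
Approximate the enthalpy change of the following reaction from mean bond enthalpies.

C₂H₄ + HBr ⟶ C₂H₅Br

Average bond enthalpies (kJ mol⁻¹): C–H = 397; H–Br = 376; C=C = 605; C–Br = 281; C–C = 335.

Bonds broken (reactants):
  C–H: 4 × 397 = 1588
  C=C: 1 × 605 = 605
  H–Br: 1 × 376 = 376
  Σ(broken) = 2569 kJ
Bonds formed (products):
  C–Br: 1 × 281 = 281
  C–C: 1 × 335 = 335
  C–H: 5 × 397 = 1985
  Σ(formed) = 2601 kJ
ΔH = Σ(broken) − Σ(formed) = 2569 − 2601 = −32 kJ

ΔH ≈ −32 kJ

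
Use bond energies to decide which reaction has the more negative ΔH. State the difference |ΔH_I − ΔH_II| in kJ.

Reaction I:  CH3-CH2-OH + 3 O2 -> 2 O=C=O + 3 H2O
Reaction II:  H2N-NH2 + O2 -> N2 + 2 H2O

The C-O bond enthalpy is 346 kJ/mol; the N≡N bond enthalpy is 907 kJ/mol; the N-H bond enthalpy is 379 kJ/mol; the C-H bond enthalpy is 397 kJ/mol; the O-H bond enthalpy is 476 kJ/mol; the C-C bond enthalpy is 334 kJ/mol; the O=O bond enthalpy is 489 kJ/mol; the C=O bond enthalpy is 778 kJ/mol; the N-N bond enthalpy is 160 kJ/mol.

Reaction I, by 714 kJ

Reaction I:
  Bonds broken (reactants):
    C-C: 1 × 334 = 334
    C-H: 5 × 397 = 1985
    C-O: 1 × 346 = 346
    O-H: 1 × 476 = 476
    O=O: 3 × 489 = 1467
    Σ(broken) = 4608 kJ
  Bonds formed (products):
    C=O: 4 × 778 = 3112
    O-H: 6 × 476 = 2856
    Σ(formed) = 5968 kJ
  ΔH_I = 4608 − 5968 = −1360 kJ
Reaction II:
  Bonds broken (reactants):
    N-H: 4 × 379 = 1516
    N-N: 1 × 160 = 160
    O=O: 1 × 489 = 489
    Σ(broken) = 2165 kJ
  Bonds formed (products):
    N≡N: 1 × 907 = 907
    O-H: 4 × 476 = 1904
    Σ(formed) = 2811 kJ
  ΔH_II = 2165 − 2811 = −646 kJ
ΔH_I − ΔH_II = −714 kJ, so reaction I has the more negative ΔH; |ΔH_I − ΔH_II| = 714 kJ.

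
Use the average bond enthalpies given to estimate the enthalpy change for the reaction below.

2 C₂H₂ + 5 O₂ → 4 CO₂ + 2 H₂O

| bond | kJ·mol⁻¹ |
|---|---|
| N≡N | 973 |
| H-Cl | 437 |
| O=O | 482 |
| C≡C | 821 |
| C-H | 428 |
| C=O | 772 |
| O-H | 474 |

Bonds broken (reactants):
  C≡C: 2 × 821 = 1642
  C-H: 4 × 428 = 1712
  O=O: 5 × 482 = 2410
  Σ(broken) = 5764 kJ
Bonds formed (products):
  C=O: 8 × 772 = 6176
  O-H: 4 × 474 = 1896
  Σ(formed) = 8072 kJ
ΔH = Σ(broken) − Σ(formed) = 5764 − 8072 = −2308 kJ

ΔH ≈ −2308 kJ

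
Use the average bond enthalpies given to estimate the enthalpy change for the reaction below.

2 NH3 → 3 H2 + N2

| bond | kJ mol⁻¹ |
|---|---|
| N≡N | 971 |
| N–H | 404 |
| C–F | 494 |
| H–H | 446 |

ΔH ≈ +115 kJ

Bonds broken (reactants):
  N–H: 6 × 404 = 2424
  Σ(broken) = 2424 kJ
Bonds formed (products):
  H–H: 3 × 446 = 1338
  N≡N: 1 × 971 = 971
  Σ(formed) = 2309 kJ
ΔH = Σ(broken) − Σ(formed) = 2424 − 2309 = +115 kJ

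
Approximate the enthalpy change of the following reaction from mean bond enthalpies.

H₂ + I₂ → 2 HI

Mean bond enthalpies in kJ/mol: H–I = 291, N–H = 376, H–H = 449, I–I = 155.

Bonds broken (reactants):
  H–H: 1 × 449 = 449
  I–I: 1 × 155 = 155
  Σ(broken) = 604 kJ
Bonds formed (products):
  H–I: 2 × 291 = 582
  Σ(formed) = 582 kJ
ΔH = Σ(broken) − Σ(formed) = 604 − 582 = +22 kJ

ΔH ≈ +22 kJ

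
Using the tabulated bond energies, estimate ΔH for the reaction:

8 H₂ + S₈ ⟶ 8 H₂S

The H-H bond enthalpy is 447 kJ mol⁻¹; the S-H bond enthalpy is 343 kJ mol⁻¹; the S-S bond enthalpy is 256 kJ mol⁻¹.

Bonds broken (reactants):
  H-H: 8 × 447 = 3576
  S-S: 8 × 256 = 2048
  Σ(broken) = 5624 kJ
Bonds formed (products):
  S-H: 16 × 343 = 5488
  Σ(formed) = 5488 kJ
ΔH = Σ(broken) − Σ(formed) = 5624 − 5488 = +136 kJ

ΔH ≈ +136 kJ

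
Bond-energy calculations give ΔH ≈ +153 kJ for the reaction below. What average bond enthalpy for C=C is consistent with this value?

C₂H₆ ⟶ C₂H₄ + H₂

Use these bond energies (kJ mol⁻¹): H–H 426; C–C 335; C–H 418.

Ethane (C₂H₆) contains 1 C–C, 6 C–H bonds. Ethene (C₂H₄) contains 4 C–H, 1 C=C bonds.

Let D be the C=C bond energy.
Σ(broken) = 1×335 + 6×418 = 2843
Σ(formed) = 4×418 + 1×D + 1×426 = 2098 + D
ΔH = Σ(broken) − Σ(formed) = (2843) − (2098 + D) = +745 − D
Setting this equal to +153 kJ gives D = 592 kJ/mol.

D(C=C) ≈ 592 kJ/mol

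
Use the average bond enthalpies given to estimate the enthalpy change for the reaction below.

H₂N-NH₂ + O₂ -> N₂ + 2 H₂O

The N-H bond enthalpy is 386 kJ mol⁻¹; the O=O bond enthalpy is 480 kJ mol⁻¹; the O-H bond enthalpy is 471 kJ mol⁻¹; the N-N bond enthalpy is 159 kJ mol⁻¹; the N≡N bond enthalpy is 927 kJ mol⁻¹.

ΔH ≈ −628 kJ

Bonds broken (reactants):
  N-H: 4 × 386 = 1544
  N-N: 1 × 159 = 159
  O=O: 1 × 480 = 480
  Σ(broken) = 2183 kJ
Bonds formed (products):
  N≡N: 1 × 927 = 927
  O-H: 4 × 471 = 1884
  Σ(formed) = 2811 kJ
ΔH = Σ(broken) − Σ(formed) = 2183 − 2811 = −628 kJ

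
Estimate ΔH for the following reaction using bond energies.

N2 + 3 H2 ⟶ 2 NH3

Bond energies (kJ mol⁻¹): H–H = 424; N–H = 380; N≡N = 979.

ΔH ≈ −29 kJ

Bonds broken (reactants):
  H–H: 3 × 424 = 1272
  N≡N: 1 × 979 = 979
  Σ(broken) = 2251 kJ
Bonds formed (products):
  N–H: 6 × 380 = 2280
  Σ(formed) = 2280 kJ
ΔH = Σ(broken) − Σ(formed) = 2251 − 2280 = −29 kJ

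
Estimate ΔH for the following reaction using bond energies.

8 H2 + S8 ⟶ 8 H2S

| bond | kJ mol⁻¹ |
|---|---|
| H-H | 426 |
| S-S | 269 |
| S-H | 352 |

Bonds broken (reactants):
  H-H: 8 × 426 = 3408
  S-S: 8 × 269 = 2152
  Σ(broken) = 5560 kJ
Bonds formed (products):
  S-H: 16 × 352 = 5632
  Σ(formed) = 5632 kJ
ΔH = Σ(broken) − Σ(formed) = 5560 − 5632 = −72 kJ

ΔH ≈ −72 kJ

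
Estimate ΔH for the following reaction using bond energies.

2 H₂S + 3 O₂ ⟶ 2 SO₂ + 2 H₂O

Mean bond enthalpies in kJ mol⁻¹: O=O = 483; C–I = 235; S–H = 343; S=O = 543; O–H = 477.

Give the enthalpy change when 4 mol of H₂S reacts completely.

Bonds broken (reactants):
  O=O: 3 × 483 = 1449
  S–H: 4 × 343 = 1372
  Σ(broken) = 2821 kJ
Bonds formed (products):
  O–H: 4 × 477 = 1908
  S=O: 4 × 543 = 2172
  Σ(formed) = 4080 kJ
ΔH = Σ(broken) − Σ(formed) = 2821 − 4080 = −1259 kJ
For 2× the reaction as written: 2 × (−1259) = −2518 kJ

ΔH = −2518 kJ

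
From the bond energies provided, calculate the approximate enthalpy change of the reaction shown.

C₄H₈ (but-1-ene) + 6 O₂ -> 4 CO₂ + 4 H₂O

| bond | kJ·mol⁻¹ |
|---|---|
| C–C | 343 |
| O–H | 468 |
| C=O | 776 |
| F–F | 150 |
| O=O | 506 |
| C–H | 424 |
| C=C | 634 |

ΔH ≈ −2204 kJ

Bonds broken (reactants):
  C–C: 2 × 343 = 686
  C–H: 8 × 424 = 3392
  C=C: 1 × 634 = 634
  O=O: 6 × 506 = 3036
  Σ(broken) = 7748 kJ
Bonds formed (products):
  C=O: 8 × 776 = 6208
  O–H: 8 × 468 = 3744
  Σ(formed) = 9952 kJ
ΔH = Σ(broken) − Σ(formed) = 7748 − 9952 = −2204 kJ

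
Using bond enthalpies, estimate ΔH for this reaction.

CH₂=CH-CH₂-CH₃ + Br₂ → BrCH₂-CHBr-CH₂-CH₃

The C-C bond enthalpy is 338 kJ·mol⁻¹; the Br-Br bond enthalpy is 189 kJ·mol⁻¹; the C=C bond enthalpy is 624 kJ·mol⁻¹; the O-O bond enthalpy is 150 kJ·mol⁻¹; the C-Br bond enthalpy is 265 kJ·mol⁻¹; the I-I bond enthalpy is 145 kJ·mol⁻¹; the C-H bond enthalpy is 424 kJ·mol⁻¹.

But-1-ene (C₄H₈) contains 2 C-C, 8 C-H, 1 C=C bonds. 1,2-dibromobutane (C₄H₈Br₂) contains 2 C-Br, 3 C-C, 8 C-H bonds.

Bonds broken (reactants):
  Br-Br: 1 × 189 = 189
  C-C: 2 × 338 = 676
  C-H: 8 × 424 = 3392
  C=C: 1 × 624 = 624
  Σ(broken) = 4881 kJ
Bonds formed (products):
  C-Br: 2 × 265 = 530
  C-C: 3 × 338 = 1014
  C-H: 8 × 424 = 3392
  Σ(formed) = 4936 kJ
ΔH = Σ(broken) − Σ(formed) = 4881 − 4936 = −55 kJ

ΔH ≈ −55 kJ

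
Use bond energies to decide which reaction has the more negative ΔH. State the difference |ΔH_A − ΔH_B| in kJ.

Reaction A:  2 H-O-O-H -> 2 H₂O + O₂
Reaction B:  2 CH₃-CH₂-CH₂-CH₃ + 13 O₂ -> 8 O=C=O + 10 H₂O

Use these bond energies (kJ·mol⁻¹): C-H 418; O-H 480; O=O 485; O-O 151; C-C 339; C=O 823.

Reaction A:
  Bonds broken (reactants):
    O-H: 4 × 480 = 1920
    O-O: 2 × 151 = 302
    Σ(broken) = 2222 kJ
  Bonds formed (products):
    O-H: 4 × 480 = 1920
    O=O: 1 × 485 = 485
    Σ(formed) = 2405 kJ
  ΔH_A = 2222 − 2405 = −183 kJ
Reaction B:
  Bonds broken (reactants):
    C-C: 6 × 339 = 2034
    C-H: 20 × 418 = 8360
    O=O: 13 × 485 = 6305
    Σ(broken) = 16699 kJ
  Bonds formed (products):
    C=O: 16 × 823 = 13168
    O-H: 20 × 480 = 9600
    Σ(formed) = 22768 kJ
  ΔH_B = 16699 − 22768 = −6069 kJ
ΔH_A − ΔH_B = +5886 kJ, so reaction B has the more negative ΔH; |ΔH_A − ΔH_B| = 5886 kJ.

Reaction B, by 5886 kJ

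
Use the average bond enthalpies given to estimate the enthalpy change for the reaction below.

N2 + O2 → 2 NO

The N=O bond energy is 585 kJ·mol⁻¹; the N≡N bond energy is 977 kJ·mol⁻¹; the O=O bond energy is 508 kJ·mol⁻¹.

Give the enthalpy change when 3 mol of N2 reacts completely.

ΔH = +945 kJ

Bonds broken (reactants):
  N≡N: 1 × 977 = 977
  O=O: 1 × 508 = 508
  Σ(broken) = 1485 kJ
Bonds formed (products):
  N=O: 2 × 585 = 1170
  Σ(formed) = 1170 kJ
ΔH = Σ(broken) − Σ(formed) = 1485 − 1170 = +315 kJ
For 3× the reaction as written: 3 × (+315) = +945 kJ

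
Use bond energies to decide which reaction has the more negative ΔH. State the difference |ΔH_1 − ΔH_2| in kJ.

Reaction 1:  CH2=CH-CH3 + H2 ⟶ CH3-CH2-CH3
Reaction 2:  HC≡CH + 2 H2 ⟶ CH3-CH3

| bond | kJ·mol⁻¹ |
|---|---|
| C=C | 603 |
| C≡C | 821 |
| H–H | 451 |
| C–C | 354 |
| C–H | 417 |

Reaction 2, by 165 kJ

Reaction 1:
  Bonds broken (reactants):
    C–C: 1 × 354 = 354
    C–H: 6 × 417 = 2502
    C=C: 1 × 603 = 603
    H–H: 1 × 451 = 451
    Σ(broken) = 3910 kJ
  Bonds formed (products):
    C–C: 2 × 354 = 708
    C–H: 8 × 417 = 3336
    Σ(formed) = 4044 kJ
  ΔH_1 = 3910 − 4044 = −134 kJ
Reaction 2:
  Bonds broken (reactants):
    C≡C: 1 × 821 = 821
    C–H: 2 × 417 = 834
    H–H: 2 × 451 = 902
    Σ(broken) = 2557 kJ
  Bonds formed (products):
    C–C: 1 × 354 = 354
    C–H: 6 × 417 = 2502
    Σ(formed) = 2856 kJ
  ΔH_2 = 2557 − 2856 = −299 kJ
ΔH_1 − ΔH_2 = +165 kJ, so reaction 2 has the more negative ΔH; |ΔH_1 − ΔH_2| = 165 kJ.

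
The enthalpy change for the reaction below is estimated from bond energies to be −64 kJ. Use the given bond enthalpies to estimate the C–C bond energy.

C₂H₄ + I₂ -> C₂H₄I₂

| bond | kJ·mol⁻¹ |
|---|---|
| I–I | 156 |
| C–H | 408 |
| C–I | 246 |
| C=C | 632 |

D(C–C) ≈ 360 kJ/mol

Let D be the C–C bond energy.
Σ(broken) = 4×408 + 1×632 + 1×156 = 2420
Σ(formed) = 1×D + 4×408 + 2×246 = 2124 + D
ΔH = Σ(broken) − Σ(formed) = (2420) − (2124 + D) = +296 − D
Setting this equal to −64 kJ gives D = 360 kJ/mol.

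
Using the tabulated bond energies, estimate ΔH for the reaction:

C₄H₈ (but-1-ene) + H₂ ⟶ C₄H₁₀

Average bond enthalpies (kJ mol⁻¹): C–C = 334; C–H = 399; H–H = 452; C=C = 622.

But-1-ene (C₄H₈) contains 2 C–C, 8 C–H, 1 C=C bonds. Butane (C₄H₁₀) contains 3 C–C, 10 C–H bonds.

ΔH ≈ −58 kJ

Bonds broken (reactants):
  C–C: 2 × 334 = 668
  C–H: 8 × 399 = 3192
  C=C: 1 × 622 = 622
  H–H: 1 × 452 = 452
  Σ(broken) = 4934 kJ
Bonds formed (products):
  C–C: 3 × 334 = 1002
  C–H: 10 × 399 = 3990
  Σ(formed) = 4992 kJ
ΔH = Σ(broken) − Σ(formed) = 4934 − 4992 = −58 kJ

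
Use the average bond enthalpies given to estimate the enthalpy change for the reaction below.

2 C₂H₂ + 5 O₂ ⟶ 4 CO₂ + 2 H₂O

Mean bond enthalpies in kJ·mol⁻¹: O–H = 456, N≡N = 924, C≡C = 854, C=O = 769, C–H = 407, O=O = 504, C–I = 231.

ΔH ≈ −2120 kJ

Bonds broken (reactants):
  C≡C: 2 × 854 = 1708
  C–H: 4 × 407 = 1628
  O=O: 5 × 504 = 2520
  Σ(broken) = 5856 kJ
Bonds formed (products):
  C=O: 8 × 769 = 6152
  O–H: 4 × 456 = 1824
  Σ(formed) = 7976 kJ
ΔH = Σ(broken) − Σ(formed) = 5856 − 7976 = −2120 kJ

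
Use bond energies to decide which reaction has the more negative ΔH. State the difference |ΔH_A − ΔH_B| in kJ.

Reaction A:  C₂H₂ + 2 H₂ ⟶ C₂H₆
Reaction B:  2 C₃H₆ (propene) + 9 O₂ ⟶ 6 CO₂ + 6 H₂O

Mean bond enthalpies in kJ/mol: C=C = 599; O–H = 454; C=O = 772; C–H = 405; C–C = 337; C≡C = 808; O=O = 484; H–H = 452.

Reaction B, by 3379 kJ

Reaction A:
  Bonds broken (reactants):
    C≡C: 1 × 808 = 808
    C–H: 2 × 405 = 810
    H–H: 2 × 452 = 904
    Σ(broken) = 2522 kJ
  Bonds formed (products):
    C–C: 1 × 337 = 337
    C–H: 6 × 405 = 2430
    Σ(formed) = 2767 kJ
  ΔH_A = 2522 − 2767 = −245 kJ
Reaction B:
  Bonds broken (reactants):
    C–C: 2 × 337 = 674
    C–H: 12 × 405 = 4860
    C=C: 2 × 599 = 1198
    O=O: 9 × 484 = 4356
    Σ(broken) = 11088 kJ
  Bonds formed (products):
    C=O: 12 × 772 = 9264
    O–H: 12 × 454 = 5448
    Σ(formed) = 14712 kJ
  ΔH_B = 11088 − 14712 = −3624 kJ
ΔH_A − ΔH_B = +3379 kJ, so reaction B has the more negative ΔH; |ΔH_A − ΔH_B| = 3379 kJ.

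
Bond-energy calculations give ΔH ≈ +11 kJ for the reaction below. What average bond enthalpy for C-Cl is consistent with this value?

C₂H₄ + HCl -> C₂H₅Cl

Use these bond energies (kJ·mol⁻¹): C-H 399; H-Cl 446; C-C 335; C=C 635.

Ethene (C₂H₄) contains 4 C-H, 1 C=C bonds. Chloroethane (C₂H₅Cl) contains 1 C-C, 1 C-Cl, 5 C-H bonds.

D(C-Cl) ≈ 336 kJ/mol

Let D be the C-Cl bond energy.
Σ(broken) = 4×399 + 1×635 + 1×446 = 2677
Σ(formed) = 1×335 + 1×D + 5×399 = 2330 + D
ΔH = Σ(broken) − Σ(formed) = (2677) − (2330 + D) = +347 − D
Setting this equal to +11 kJ gives D = 336 kJ/mol.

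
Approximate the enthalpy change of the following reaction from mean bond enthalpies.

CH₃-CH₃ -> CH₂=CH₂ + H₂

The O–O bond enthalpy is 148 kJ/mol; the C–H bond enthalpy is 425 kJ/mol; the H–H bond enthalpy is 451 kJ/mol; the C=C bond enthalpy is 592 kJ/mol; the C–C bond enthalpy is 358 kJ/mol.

Bonds broken (reactants):
  C–C: 1 × 358 = 358
  C–H: 6 × 425 = 2550
  Σ(broken) = 2908 kJ
Bonds formed (products):
  C–H: 4 × 425 = 1700
  C=C: 1 × 592 = 592
  H–H: 1 × 451 = 451
  Σ(formed) = 2743 kJ
ΔH = Σ(broken) − Σ(formed) = 2908 − 2743 = +165 kJ

ΔH ≈ +165 kJ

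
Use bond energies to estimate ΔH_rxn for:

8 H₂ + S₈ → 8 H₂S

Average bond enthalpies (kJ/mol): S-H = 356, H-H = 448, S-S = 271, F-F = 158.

Bonds broken (reactants):
  H-H: 8 × 448 = 3584
  S-S: 8 × 271 = 2168
  Σ(broken) = 5752 kJ
Bonds formed (products):
  S-H: 16 × 356 = 5696
  Σ(formed) = 5696 kJ
ΔH = Σ(broken) − Σ(formed) = 5752 − 5696 = +56 kJ

ΔH ≈ +56 kJ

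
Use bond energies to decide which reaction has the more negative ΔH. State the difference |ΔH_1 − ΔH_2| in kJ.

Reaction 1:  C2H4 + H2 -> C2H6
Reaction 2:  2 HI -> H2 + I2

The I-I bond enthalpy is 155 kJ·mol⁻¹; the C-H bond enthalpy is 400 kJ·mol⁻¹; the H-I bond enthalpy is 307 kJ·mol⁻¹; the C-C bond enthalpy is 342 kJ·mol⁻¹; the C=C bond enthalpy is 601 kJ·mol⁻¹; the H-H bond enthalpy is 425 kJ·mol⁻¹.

Reaction 1:
  Bonds broken (reactants):
    C-H: 4 × 400 = 1600
    C=C: 1 × 601 = 601
    H-H: 1 × 425 = 425
    Σ(broken) = 2626 kJ
  Bonds formed (products):
    C-C: 1 × 342 = 342
    C-H: 6 × 400 = 2400
    Σ(formed) = 2742 kJ
  ΔH_1 = 2626 − 2742 = −116 kJ
Reaction 2:
  Bonds broken (reactants):
    H-I: 2 × 307 = 614
    Σ(broken) = 614 kJ
  Bonds formed (products):
    H-H: 1 × 425 = 425
    I-I: 1 × 155 = 155
    Σ(formed) = 580 kJ
  ΔH_2 = 614 − 580 = +34 kJ
ΔH_1 − ΔH_2 = −150 kJ, so reaction 1 has the more negative ΔH; |ΔH_1 − ΔH_2| = 150 kJ.

Reaction 1, by 150 kJ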